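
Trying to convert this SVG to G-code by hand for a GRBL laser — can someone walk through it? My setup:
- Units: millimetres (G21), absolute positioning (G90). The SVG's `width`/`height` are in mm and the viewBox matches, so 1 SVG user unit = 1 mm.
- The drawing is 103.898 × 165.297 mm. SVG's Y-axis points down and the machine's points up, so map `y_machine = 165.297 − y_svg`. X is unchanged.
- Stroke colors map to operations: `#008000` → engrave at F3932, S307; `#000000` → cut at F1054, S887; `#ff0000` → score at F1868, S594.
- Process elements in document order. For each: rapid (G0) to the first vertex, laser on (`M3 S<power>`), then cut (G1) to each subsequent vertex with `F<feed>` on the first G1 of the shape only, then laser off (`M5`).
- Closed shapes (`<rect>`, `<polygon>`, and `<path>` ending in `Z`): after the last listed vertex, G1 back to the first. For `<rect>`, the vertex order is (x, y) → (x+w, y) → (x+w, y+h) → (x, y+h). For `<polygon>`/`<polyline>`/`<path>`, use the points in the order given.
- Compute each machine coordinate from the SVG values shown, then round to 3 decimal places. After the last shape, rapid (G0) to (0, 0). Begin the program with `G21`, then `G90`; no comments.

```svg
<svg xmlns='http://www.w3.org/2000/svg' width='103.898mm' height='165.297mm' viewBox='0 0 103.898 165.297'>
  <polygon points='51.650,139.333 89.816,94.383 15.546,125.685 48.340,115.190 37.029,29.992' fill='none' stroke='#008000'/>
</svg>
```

viewBox `0 0 103.898 165.297` with mm width/height → 1 unit = 1 mm. Flip: y_m = 165.297 − y_svg.

**Shape 1** — `<polygon>` closed polygon, stroke `#008000` → engrave (S307, F3932). Machine vertices: (51.650,25.964) → (89.816,70.914) → (15.546,39.612) → (48.340,50.107) → (37.029,135.305) → (51.650,25.964). Closed: final G1 returns to the first vertex.

G21
G90
G0 X51.650 Y25.964
M3 S307
G1 X89.816 Y70.914 F3932
G1 X15.546 Y39.612
G1 X48.340 Y50.107
G1 X37.029 Y135.305
G1 X51.650 Y25.964
M5
G0 X0.000 Y0.000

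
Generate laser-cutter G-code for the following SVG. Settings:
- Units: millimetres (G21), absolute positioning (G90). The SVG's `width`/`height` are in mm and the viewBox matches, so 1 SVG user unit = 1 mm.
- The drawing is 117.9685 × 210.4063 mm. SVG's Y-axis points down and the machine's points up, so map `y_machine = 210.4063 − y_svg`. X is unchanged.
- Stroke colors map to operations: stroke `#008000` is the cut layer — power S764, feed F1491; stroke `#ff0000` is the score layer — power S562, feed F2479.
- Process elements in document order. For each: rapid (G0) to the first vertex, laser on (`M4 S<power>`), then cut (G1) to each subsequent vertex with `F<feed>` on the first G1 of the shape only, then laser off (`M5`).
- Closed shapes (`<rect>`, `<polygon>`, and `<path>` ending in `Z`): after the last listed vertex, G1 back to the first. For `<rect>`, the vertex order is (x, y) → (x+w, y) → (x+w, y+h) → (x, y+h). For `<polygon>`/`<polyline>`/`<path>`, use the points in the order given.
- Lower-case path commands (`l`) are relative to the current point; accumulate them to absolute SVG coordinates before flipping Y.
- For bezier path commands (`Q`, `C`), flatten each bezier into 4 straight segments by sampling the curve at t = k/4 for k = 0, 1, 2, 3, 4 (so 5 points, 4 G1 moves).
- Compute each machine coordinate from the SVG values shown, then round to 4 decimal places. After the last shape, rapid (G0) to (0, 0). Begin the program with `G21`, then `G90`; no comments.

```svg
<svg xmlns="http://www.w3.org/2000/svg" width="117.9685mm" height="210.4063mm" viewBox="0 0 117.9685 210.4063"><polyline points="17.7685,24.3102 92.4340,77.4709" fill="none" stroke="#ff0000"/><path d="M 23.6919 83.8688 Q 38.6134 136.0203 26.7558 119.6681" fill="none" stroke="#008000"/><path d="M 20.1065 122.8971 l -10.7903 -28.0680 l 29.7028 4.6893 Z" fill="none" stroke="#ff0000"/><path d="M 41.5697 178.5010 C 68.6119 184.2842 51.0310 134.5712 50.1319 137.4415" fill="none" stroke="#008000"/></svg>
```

G21
G90
G0 X17.7685 Y186.0961
M4 S562
G1 X92.4340 Y132.9354 F2479
M5
G0 X23.6919 Y126.5375
M4 S764
G1 X29.4790 Y104.7432 F1491
G1 X31.9186 Y91.5119
G1 X31.0109 Y86.8436
G1 X26.7558 Y90.7382
M5
G0 X20.1065 Y87.5092
M4 S562
G1 X9.3162 Y115.5772 F2479
G1 X39.0190 Y110.8879
G1 X20.1065 Y87.5092
M5
G0 X41.5697 Y31.9053
M4 S764
G1 X54.4424 Y36.2847 F1491
G1 X56.3288 Y51.3427
G1 X52.9762 Y66.9469
G1 X50.1319 Y72.9648
M5
G0 X0.0000 Y0.0000

1 u = 1 mm; y_m = 210.4063 − y.

[1] `<polyline>` line segment, #ff0000→score S562 F2479: (17.7685,186.0961) → (92.4340,132.9354)

[2] `<path>` quadratic bezier, #008000→cut S764 F1491: (23.6919,126.5375) → (29.4790,104.7432) → (31.9186,91.5119) → (31.0109,86.8436) → (26.7558,90.7382)

[3] `<path>` regular polygon, #ff0000→score S562 F2479: (20.1065,87.5092) → (9.3162,115.5772) → (39.0190,110.8879) → (20.1065,87.5092) (closed)

[4] `<path>` cubic bezier, #008000→cut S764 F1491: (41.5697,31.9053) → (54.4424,36.2847) → (56.3288,51.3427) → (52.9762,66.9469) → (50.1319,72.9648)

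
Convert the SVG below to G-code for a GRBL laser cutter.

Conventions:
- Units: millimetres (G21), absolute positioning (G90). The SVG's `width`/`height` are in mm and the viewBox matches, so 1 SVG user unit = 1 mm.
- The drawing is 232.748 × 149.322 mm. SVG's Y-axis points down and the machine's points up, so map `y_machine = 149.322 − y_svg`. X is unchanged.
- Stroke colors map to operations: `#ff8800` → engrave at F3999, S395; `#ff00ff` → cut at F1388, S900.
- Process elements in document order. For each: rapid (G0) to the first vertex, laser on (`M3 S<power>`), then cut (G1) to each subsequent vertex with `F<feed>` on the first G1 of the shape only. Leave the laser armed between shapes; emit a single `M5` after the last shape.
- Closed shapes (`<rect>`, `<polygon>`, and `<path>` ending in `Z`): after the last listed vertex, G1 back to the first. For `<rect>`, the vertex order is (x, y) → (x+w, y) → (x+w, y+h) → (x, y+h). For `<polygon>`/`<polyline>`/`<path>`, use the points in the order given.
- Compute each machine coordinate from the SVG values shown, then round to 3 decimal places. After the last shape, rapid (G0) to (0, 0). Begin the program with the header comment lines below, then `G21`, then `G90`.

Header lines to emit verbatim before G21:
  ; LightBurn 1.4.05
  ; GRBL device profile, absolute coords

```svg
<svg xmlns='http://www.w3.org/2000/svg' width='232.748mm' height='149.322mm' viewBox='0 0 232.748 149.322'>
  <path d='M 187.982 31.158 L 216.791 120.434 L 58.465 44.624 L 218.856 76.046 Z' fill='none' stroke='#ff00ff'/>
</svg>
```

; LightBurn 1.4.05
; GRBL device profile, absolute coords
G21
G90
G0 X187.982 Y118.164
M3 S900
G1 X216.791 Y28.888 F1388
G1 X58.465 Y104.698
G1 X218.856 Y73.276
G1 X187.982 Y118.164
M5
G0 X0.000 Y0.000

Since the viewBox matches the mm dimensions, user units are millimetres directly. The only transform is the Y-flip y_m = 149.322 − y_svg.

Shape 1 is a closed polygon drawn with `<path>`. Its stroke #ff00ff means cut at S900, F1388. After flipping Y the toolpath is (187.982,118.164) → (216.791,28.888) → (58.465,104.698) → (218.856,73.276) → (187.982,118.164), returning to the start.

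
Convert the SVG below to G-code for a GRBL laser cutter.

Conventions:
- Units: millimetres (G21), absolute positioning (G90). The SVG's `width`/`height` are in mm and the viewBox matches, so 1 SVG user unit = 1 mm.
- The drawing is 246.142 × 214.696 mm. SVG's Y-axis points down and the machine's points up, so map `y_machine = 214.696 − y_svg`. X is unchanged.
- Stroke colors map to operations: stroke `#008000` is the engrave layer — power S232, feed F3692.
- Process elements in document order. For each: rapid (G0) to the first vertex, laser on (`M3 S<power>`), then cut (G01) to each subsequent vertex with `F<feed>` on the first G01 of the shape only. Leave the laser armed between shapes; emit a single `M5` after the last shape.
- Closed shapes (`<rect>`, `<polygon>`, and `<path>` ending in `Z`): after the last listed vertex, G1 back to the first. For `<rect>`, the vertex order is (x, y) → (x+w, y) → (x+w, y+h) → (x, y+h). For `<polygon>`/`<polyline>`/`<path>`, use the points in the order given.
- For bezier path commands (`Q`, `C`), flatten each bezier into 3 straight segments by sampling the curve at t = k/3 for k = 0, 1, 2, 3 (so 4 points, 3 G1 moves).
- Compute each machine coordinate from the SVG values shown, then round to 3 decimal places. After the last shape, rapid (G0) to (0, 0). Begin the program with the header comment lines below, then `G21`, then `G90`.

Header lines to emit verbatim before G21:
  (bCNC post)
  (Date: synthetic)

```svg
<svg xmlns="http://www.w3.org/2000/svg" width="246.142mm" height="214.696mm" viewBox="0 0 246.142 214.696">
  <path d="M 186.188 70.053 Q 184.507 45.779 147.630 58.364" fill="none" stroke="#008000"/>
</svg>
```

viewBox `0 0 246.142 214.696` with mm width/height → 1 unit = 1 mm. Flip: y_m = 214.696 − y_svg.

**Shape 1** — `<path>` quadratic bezier, stroke `#008000` → engrave (S232, F3692). Control points (SVG): P0=(186.188,70.053), P1=(184.507,45.779), P2=(147.630,58.364); sampled at t=k/3. Machine vertices: (186.188,144.643) → (181.157,156.730) → (168.304,160.627) → (147.630,156.332). Open path.

(bCNC post)
(Date: synthetic)
G21
G90
G0 X186.188 Y144.643
M3 S232
G01 X181.157 Y156.730 F3692
G01 X168.304 Y160.627
G01 X147.630 Y156.332
M5
G0 X0.000 Y0.000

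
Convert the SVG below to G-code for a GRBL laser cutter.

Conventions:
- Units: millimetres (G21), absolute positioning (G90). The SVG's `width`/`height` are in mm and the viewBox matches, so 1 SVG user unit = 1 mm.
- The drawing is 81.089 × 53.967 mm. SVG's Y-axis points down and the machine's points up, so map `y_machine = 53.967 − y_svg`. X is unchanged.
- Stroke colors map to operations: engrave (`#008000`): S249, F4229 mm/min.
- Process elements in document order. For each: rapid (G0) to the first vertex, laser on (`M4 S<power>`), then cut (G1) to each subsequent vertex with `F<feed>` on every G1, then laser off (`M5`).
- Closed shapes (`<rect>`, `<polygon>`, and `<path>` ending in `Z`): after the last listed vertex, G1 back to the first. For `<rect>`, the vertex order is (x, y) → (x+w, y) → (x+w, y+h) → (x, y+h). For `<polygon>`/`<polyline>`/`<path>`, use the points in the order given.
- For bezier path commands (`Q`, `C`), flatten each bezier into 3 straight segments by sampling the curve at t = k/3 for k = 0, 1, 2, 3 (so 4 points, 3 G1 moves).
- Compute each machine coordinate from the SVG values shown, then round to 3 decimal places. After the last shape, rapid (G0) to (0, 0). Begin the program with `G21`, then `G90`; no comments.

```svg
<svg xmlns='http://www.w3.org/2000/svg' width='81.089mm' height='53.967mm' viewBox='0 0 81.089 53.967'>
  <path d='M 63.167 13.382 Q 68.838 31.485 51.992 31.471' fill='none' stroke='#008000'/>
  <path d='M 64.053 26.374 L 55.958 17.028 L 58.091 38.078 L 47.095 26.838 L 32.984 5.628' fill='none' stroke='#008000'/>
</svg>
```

G21
G90
G0 X63.167 Y40.585
M4 S249
G1 X64.446 Y30.529 F4229
G1 X60.721 Y24.500 F4229
G1 X51.992 Y22.496 F4229
M5
G0 X64.053 Y27.593
M4 S249
G1 X55.958 Y36.939 F4229
G1 X58.091 Y15.889 F4229
G1 X47.095 Y27.129 F4229
G1 X32.984 Y48.339 F4229
M5
G0 X0.000 Y0.000

Since the viewBox matches the mm dimensions, user units are millimetres directly. The only transform is the Y-flip y_m = 53.967 − y_svg.

Shape 1 is a quadratic bezier drawn with `<path>`. Its stroke #008000 means engrave at S249, F4229. After flipping Y the toolpath is (63.167,40.585) → (64.446,30.529) → (60.721,24.500) → (51.992,22.496).

Shape 2 is a open polyline drawn with `<path>`. Its stroke #008000 means engrave at S249, F4229. After flipping Y the toolpath is (64.053,27.593) → (55.958,36.939) → (58.091,15.889) → (47.095,27.129) → (32.984,48.339).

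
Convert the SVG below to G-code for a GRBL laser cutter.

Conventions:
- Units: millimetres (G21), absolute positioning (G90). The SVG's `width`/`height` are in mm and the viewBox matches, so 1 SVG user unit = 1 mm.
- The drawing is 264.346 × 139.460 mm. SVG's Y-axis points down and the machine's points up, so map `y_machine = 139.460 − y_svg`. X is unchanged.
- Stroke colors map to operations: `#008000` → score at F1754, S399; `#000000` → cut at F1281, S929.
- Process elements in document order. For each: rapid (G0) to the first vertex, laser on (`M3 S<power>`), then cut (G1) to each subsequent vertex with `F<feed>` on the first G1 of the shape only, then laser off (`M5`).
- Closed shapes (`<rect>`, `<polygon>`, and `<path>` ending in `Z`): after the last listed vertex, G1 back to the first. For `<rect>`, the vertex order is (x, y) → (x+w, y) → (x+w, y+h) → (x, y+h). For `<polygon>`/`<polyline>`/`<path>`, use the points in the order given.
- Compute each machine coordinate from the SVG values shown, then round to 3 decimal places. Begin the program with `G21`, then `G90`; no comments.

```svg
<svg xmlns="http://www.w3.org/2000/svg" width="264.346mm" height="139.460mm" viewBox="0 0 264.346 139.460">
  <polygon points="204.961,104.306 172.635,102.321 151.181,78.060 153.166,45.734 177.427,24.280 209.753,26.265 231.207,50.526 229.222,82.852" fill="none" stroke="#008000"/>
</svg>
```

Since the viewBox matches the mm dimensions, user units are millimetres directly. The only transform is the Y-flip y_m = 139.460 − y_svg.

Shape 1 is a regular polygon drawn with `<polygon>`. Its stroke #008000 means score at S399, F1754. After flipping Y the toolpath is (204.961,35.154) → (172.635,37.139) → (151.181,61.400) → (153.166,93.726) → (177.427,115.180) → (209.753,113.195) → (231.207,88.934) → (229.222,56.608) → (204.961,35.154), returning to the start.

G21
G90
G0 X204.961 Y35.154
M3 S399
G1 X172.635 Y37.139 F1754
G1 X151.181 Y61.400
G1 X153.166 Y93.726
G1 X177.427 Y115.180
G1 X209.753 Y113.195
G1 X231.207 Y88.934
G1 X229.222 Y56.608
G1 X204.961 Y35.154
M5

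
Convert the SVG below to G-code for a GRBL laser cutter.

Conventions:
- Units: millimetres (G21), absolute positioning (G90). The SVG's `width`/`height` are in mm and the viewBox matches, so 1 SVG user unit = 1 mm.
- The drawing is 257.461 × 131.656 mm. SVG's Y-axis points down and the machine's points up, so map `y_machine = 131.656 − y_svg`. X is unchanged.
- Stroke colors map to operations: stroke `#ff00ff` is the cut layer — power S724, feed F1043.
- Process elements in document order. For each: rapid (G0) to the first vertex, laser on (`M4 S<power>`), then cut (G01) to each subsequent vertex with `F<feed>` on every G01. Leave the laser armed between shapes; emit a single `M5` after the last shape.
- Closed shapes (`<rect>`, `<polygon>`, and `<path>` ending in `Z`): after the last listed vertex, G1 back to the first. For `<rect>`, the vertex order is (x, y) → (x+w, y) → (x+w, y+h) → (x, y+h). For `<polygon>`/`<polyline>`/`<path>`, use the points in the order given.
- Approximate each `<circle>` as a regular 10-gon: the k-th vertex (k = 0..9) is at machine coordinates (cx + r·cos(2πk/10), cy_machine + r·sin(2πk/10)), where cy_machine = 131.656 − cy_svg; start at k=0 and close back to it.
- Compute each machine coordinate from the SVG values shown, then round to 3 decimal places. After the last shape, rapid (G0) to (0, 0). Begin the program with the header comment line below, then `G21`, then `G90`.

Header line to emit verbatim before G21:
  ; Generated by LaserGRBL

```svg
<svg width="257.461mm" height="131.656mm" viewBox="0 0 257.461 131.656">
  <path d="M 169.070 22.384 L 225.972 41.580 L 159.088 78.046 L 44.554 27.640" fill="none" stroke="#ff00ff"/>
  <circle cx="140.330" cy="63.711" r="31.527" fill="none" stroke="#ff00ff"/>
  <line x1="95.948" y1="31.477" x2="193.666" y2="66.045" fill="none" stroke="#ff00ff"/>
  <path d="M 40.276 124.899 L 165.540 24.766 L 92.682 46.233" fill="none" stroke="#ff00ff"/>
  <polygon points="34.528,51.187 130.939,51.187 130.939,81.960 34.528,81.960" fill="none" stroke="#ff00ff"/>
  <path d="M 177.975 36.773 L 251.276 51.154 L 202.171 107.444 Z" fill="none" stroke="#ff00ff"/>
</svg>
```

viewBox `0 0 257.461 131.656` with mm width/height → 1 unit = 1 mm. Flip: y_m = 131.656 − y_svg.

**Shape 1** — `<path>` open polyline, stroke `#ff00ff` → cut (S724, F1043). Machine vertices: (169.070,109.272) → (225.972,90.076) → (159.088,53.610) → (44.554,104.016). Open path.

**Shape 2** — `<circle>` circle, stroke `#ff00ff` → cut (S724, F1043). Machine vertices: (171.857,67.945) → (165.836,86.476) → (150.072,97.929) → (130.588,97.929) → (114.824,86.476) → (108.803,67.945) → (114.824,49.414) → (130.588,37.961) → (150.072,37.961) → (165.836,49.414) → (171.857,67.945). Closed: final G1 returns to the first vertex.

**Shape 3** — `<line>` line segment, stroke `#ff00ff` → cut (S724, F1043). Machine vertices: (95.948,100.179) → (193.666,65.611). Open path.

**Shape 4** — `<path>` open polyline, stroke `#ff00ff` → cut (S724, F1043). Machine vertices: (40.276,6.757) → (165.540,106.890) → (92.682,85.423). Open path.

**Shape 5** — `<polygon>` rectangle, stroke `#ff00ff` → cut (S724, F1043). Machine vertices: (34.528,80.469) → (130.939,80.469) → (130.939,49.696) → (34.528,49.696) → (34.528,80.469). Closed: final G1 returns to the first vertex.

**Shape 6** — `<path>` regular polygon, stroke `#ff00ff` → cut (S724, F1043). Machine vertices: (177.975,94.883) → (251.276,80.502) → (202.171,24.212) → (177.975,94.883). Closed: final G1 returns to the first vertex.

; Generated by LaserGRBL
G21
G90
G0 X169.070 Y109.272
M4 S724
G01 X225.972 Y90.076 F1043
G01 X159.088 Y53.610 F1043
G01 X44.554 Y104.016 F1043
G0 X171.857 Y67.945
M4 S724
G01 X165.836 Y86.476 F1043
G01 X150.072 Y97.929 F1043
G01 X130.588 Y97.929 F1043
G01 X114.824 Y86.476 F1043
G01 X108.803 Y67.945 F1043
G01 X114.824 Y49.414 F1043
G01 X130.588 Y37.961 F1043
G01 X150.072 Y37.961 F1043
G01 X165.836 Y49.414 F1043
G01 X171.857 Y67.945 F1043
G0 X95.948 Y100.179
M4 S724
G01 X193.666 Y65.611 F1043
G0 X40.276 Y6.757
M4 S724
G01 X165.540 Y106.890 F1043
G01 X92.682 Y85.423 F1043
G0 X34.528 Y80.469
M4 S724
G01 X130.939 Y80.469 F1043
G01 X130.939 Y49.696 F1043
G01 X34.528 Y49.696 F1043
G01 X34.528 Y80.469 F1043
G0 X177.975 Y94.883
M4 S724
G01 X251.276 Y80.502 F1043
G01 X202.171 Y24.212 F1043
G01 X177.975 Y94.883 F1043
M5
G0 X0.000 Y0.000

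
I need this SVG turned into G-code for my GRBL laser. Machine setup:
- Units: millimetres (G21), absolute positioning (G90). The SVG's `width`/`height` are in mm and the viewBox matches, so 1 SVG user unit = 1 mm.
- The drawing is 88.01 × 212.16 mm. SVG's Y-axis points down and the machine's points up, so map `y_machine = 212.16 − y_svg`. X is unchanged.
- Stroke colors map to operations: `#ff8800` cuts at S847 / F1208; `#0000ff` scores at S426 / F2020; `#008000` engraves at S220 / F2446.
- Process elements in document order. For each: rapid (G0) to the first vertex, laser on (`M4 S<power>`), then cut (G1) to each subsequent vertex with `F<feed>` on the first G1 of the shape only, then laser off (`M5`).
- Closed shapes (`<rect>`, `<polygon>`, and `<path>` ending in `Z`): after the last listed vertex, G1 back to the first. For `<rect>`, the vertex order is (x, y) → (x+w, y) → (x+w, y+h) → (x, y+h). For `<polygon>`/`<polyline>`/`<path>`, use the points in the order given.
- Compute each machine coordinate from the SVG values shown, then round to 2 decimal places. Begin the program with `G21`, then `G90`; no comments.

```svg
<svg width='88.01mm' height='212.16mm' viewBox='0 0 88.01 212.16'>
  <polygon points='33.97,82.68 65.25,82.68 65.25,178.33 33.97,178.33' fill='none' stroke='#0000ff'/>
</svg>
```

1 u = 1 mm; y_m = 212.16 − y.

[1] `<polygon>` rectangle, #0000ff→score S426 F2020: (33.97,129.48) → (65.25,129.48) → (65.25,33.83) → (33.97,33.83) → (33.97,129.48) (closed)

G21
G90
G0 X33.97 Y129.48
M4 S426
G1 X65.25 Y129.48 F2020
G1 X65.25 Y33.83
G1 X33.97 Y33.83
G1 X33.97 Y129.48
M5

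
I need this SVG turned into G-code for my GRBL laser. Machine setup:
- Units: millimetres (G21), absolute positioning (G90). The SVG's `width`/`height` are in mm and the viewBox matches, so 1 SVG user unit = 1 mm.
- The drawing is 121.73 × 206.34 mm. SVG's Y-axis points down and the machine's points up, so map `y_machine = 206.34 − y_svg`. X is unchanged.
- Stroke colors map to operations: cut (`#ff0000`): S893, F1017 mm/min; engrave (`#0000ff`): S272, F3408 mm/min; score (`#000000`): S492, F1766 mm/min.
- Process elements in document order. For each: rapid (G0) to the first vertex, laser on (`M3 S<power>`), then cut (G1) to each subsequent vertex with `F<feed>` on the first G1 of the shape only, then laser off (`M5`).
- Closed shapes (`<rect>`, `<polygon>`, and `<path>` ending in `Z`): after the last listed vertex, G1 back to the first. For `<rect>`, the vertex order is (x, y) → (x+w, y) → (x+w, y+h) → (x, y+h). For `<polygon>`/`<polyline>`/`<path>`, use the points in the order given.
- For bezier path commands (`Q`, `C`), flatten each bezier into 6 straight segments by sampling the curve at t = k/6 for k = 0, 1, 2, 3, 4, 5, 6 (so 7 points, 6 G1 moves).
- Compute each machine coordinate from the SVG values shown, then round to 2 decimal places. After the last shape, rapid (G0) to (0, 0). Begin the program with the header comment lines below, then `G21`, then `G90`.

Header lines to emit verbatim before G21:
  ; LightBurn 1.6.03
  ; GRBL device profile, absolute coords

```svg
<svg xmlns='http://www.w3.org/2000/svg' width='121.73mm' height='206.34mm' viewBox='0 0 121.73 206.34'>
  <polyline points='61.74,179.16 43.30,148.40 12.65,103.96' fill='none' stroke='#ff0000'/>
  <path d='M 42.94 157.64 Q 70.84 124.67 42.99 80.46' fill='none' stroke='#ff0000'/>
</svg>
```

; LightBurn 1.6.03
; GRBL device profile, absolute coords
G21
G90
G0 X61.74 Y27.18
M3 S893
G1 X43.30 Y57.94 F1017
G1 X12.65 Y102.38
M5
G0 X42.94 Y48.70
M3 S893
G1 X50.69 Y60.00 F1017
G1 X55.35 Y71.93
G1 X56.90 Y84.48
G1 X55.36 Y97.66
G1 X50.72 Y111.46
G1 X42.99 Y125.88
M5
G0 X0.00 Y0.00

1 u = 1 mm; y_m = 206.34 − y.

[1] `<polyline>` open polyline, #ff0000→cut S893 F1017: (61.74,27.18) → (43.30,57.94) → (12.65,102.38)

[2] `<path>` quadratic bezier, #ff0000→cut S893 F1017: (42.94,48.70) → (50.69,60.00) → (55.35,71.93) → (56.90,84.48) → (55.36,97.66) → (50.72,111.46) → (42.99,125.88)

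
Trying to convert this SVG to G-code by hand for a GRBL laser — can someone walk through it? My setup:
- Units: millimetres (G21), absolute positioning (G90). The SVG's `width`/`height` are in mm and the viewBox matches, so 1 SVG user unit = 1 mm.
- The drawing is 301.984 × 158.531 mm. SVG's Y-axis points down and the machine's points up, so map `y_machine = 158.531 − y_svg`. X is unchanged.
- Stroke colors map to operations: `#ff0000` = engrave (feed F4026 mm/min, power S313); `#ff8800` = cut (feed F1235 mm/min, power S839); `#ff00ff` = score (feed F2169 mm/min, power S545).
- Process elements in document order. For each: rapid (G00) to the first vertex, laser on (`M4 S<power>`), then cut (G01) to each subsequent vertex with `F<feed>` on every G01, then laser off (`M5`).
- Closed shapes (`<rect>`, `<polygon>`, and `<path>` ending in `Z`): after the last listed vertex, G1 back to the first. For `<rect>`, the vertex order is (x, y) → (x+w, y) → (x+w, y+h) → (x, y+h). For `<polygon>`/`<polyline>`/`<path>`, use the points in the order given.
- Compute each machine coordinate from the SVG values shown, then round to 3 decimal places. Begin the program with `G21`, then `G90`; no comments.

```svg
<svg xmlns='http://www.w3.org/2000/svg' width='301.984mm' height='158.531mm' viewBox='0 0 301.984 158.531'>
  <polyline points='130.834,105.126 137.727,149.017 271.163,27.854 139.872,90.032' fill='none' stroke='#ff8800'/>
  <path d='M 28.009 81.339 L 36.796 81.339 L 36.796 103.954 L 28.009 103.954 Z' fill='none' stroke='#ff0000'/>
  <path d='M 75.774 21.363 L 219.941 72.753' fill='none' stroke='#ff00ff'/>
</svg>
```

G21
G90
G00 X130.834 Y53.405
M4 S839
G01 X137.727 Y9.514 F1235
G01 X271.163 Y130.677 F1235
G01 X139.872 Y68.499 F1235
M5
G00 X28.009 Y77.192
M4 S313
G01 X36.796 Y77.192 F4026
G01 X36.796 Y54.577 F4026
G01 X28.009 Y54.577 F4026
G01 X28.009 Y77.192 F4026
M5
G00 X75.774 Y137.168
M4 S545
G01 X219.941 Y85.778 F2169
M5

1 u = 1 mm; y_m = 158.531 − y.

[1] `<polyline>` open polyline, #ff8800→cut S839 F1235: (130.834,53.405) → (137.727,9.514) → (271.163,130.677) → (139.872,68.499)

[2] `<path>` rectangle, #ff0000→engrave S313 F4026: (28.009,77.192) → (36.796,77.192) → (36.796,54.577) → (28.009,54.577) → (28.009,77.192) (closed)

[3] `<path>` line segment, #ff00ff→score S545 F2169: (75.774,137.168) → (219.941,85.778)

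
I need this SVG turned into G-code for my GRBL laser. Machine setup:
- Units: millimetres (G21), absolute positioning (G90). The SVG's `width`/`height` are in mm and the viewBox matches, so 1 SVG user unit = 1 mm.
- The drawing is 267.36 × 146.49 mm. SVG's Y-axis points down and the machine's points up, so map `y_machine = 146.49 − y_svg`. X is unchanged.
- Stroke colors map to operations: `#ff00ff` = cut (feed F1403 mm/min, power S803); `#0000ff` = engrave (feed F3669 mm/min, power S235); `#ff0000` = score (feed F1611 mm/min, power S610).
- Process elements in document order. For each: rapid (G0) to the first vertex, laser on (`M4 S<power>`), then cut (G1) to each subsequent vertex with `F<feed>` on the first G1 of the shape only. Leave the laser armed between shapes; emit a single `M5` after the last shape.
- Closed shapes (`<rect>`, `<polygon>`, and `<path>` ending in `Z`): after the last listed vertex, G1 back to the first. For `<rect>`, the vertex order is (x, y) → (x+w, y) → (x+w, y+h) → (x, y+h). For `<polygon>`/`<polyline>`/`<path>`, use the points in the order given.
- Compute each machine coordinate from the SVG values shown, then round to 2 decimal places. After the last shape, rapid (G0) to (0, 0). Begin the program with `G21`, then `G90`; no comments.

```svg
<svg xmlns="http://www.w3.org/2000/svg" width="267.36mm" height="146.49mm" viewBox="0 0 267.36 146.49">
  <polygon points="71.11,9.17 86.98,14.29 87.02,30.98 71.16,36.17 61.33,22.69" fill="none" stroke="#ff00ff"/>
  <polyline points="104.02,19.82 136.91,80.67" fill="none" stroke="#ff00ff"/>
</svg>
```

G21
G90
G0 X71.11 Y137.32
M4 S803
G1 X86.98 Y132.20 F1403
G1 X87.02 Y115.51
G1 X71.16 Y110.32
G1 X61.33 Y123.80
G1 X71.11 Y137.32
G0 X104.02 Y126.67
M4 S803
G1 X136.91 Y65.82 F1403
M5
G0 X0.00 Y0.00

1 u = 1 mm; y_m = 146.49 − y.

[1] `<polygon>` regular polygon, #ff00ff→cut S803 F1403: (71.11,137.32) → (86.98,132.20) → (87.02,115.51) → (71.16,110.32) → (61.33,123.80) → (71.11,137.32) (closed)

[2] `<polyline>` line segment, #ff00ff→cut S803 F1403: (104.02,126.67) → (136.91,65.82)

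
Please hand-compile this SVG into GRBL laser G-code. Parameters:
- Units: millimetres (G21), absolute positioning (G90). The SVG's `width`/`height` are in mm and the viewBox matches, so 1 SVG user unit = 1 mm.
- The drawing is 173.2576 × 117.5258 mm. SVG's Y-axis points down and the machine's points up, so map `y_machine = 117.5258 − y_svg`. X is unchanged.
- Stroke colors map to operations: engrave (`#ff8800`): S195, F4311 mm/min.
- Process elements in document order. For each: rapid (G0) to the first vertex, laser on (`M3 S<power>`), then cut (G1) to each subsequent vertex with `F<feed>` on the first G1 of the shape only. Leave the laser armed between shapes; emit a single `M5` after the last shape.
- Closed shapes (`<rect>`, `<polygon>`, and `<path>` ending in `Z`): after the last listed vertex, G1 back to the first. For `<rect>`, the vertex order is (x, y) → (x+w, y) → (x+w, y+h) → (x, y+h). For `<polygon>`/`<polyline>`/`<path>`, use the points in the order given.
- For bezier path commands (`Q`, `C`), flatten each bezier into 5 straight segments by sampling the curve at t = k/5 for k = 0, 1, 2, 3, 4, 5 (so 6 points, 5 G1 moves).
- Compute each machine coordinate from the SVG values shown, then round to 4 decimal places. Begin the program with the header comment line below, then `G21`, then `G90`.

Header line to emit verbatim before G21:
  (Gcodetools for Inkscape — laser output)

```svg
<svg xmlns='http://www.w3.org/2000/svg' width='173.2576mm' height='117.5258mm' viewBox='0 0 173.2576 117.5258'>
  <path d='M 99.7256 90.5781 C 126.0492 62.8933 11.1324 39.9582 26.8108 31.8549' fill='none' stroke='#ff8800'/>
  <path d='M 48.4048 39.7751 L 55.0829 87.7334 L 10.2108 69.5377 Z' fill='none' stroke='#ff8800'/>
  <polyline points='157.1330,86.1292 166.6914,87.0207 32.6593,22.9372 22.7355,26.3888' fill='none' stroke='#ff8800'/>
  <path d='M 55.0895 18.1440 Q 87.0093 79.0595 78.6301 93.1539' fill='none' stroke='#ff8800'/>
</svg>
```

(Gcodetools for Inkscape — laser output)
G21
G90
G0 X99.7256 Y26.9477
M3 S195
G1 X100.7456 Y42.9080 F4311
G1 X80.9160 Y57.2443
G1 X53.2849 Y69.4729
G1 X30.9005 Y79.1098
G1 X26.8108 Y85.6709
G0 X48.4048 Y77.7507
M3 S195
G1 X55.0829 Y29.7924 F4311
G1 X10.2108 Y47.9881
G1 X48.4048 Y77.7507
G0 X157.1330 Y31.3966
M3 S195
G1 X166.6914 Y30.5051 F4311
G1 X32.6593 Y94.5886
G1 X22.7355 Y91.1370
G0 X55.0895 Y99.3818
M3 S195
G1 X66.2455 Y76.8884 F4311
G1 X74.1775 Y58.1408
G1 X78.8856 Y43.1388
G1 X80.3698 Y31.8825
G1 X78.6301 Y24.3719
M5

Since the viewBox matches the mm dimensions, user units are millimetres directly. The only transform is the Y-flip y_m = 117.5258 − y_svg.

Shape 1 is a cubic bezier drawn with `<path>`. Its stroke #ff8800 means engrave at S195, F4311. After flipping Y the toolpath is (99.7256,26.9477) → (100.7456,42.9080) → (80.9160,57.2443) → (53.2849,69.4729) → (30.9005,79.1098) → (26.8108,85.6709).

Shape 2 is a regular polygon drawn with `<path>`. Its stroke #ff8800 means engrave at S195, F4311. After flipping Y the toolpath is (48.4048,77.7507) → (55.0829,29.7924) → (10.2108,47.9881) → (48.4048,77.7507), returning to the start.

Shape 3 is a open polyline drawn with `<polyline>`. Its stroke #ff8800 means engrave at S195, F4311. After flipping Y the toolpath is (157.1330,31.3966) → (166.6914,30.5051) → (32.6593,94.5886) → (22.7355,91.1370).

Shape 4 is a quadratic bezier drawn with `<path>`. Its stroke #ff8800 means engrave at S195, F4311. After flipping Y the toolpath is (55.0895,99.3818) → (66.2455,76.8884) → (74.1775,58.1408) → (78.8856,43.1388) → (80.3698,31.8825) → (78.6301,24.3719).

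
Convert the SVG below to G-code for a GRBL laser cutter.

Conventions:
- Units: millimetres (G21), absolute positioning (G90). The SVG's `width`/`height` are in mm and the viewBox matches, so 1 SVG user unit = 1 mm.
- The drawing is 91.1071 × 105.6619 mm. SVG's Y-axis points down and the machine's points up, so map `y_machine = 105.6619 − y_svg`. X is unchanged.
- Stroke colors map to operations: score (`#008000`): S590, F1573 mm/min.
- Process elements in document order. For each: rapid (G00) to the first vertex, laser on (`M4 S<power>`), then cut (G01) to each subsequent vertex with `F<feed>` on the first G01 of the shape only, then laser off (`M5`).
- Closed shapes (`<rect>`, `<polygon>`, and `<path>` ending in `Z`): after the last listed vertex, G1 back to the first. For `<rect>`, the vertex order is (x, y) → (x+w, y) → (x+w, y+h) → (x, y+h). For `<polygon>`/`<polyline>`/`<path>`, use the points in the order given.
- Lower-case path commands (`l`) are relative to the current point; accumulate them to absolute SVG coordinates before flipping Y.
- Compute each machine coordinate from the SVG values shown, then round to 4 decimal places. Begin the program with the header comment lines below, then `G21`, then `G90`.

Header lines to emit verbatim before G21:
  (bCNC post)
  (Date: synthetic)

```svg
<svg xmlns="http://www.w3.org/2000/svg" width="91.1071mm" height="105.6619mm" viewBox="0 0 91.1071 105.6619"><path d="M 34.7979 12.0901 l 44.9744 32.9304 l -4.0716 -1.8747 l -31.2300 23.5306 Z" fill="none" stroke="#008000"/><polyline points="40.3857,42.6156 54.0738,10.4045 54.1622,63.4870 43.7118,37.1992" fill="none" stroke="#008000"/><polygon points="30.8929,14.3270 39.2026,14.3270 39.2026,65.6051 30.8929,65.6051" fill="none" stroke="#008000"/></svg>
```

(bCNC post)
(Date: synthetic)
G21
G90
G00 X34.7979 Y93.5718
M4 S590
G01 X79.7723 Y60.6414 F1573
G01 X75.7007 Y62.5161
G01 X44.4707 Y38.9855
G01 X34.7979 Y93.5718
M5
G00 X40.3857 Y63.0463
M4 S590
G01 X54.0738 Y95.2574 F1573
G01 X54.1622 Y42.1749
G01 X43.7118 Y68.4627
M5
G00 X30.8929 Y91.3349
M4 S590
G01 X39.2026 Y91.3349 F1573
G01 X39.2026 Y40.0568
G01 X30.8929 Y40.0568
G01 X30.8929 Y91.3349
M5

viewBox `0 0 91.1071 105.6619` with mm width/height → 1 unit = 1 mm. Flip: y_m = 105.6619 − y_svg.

**Shape 1** — `<path>` closed polygon, stroke `#008000` → score (S590, F1573). Machine vertices: (34.7979,93.5718) → (79.7723,60.6414) → (75.7007,62.5161) → (44.4707,38.9855) → (34.7979,93.5718). Closed: final G1 returns to the first vertex.

**Shape 2** — `<polyline>` open polyline, stroke `#008000` → score (S590, F1573). Machine vertices: (40.3857,63.0463) → (54.0738,95.2574) → (54.1622,42.1749) → (43.7118,68.4627). Open path.

**Shape 3** — `<polygon>` rectangle, stroke `#008000` → score (S590, F1573). Machine vertices: (30.8929,91.3349) → (39.2026,91.3349) → (39.2026,40.0568) → (30.8929,40.0568) → (30.8929,91.3349). Closed: final G1 returns to the first vertex.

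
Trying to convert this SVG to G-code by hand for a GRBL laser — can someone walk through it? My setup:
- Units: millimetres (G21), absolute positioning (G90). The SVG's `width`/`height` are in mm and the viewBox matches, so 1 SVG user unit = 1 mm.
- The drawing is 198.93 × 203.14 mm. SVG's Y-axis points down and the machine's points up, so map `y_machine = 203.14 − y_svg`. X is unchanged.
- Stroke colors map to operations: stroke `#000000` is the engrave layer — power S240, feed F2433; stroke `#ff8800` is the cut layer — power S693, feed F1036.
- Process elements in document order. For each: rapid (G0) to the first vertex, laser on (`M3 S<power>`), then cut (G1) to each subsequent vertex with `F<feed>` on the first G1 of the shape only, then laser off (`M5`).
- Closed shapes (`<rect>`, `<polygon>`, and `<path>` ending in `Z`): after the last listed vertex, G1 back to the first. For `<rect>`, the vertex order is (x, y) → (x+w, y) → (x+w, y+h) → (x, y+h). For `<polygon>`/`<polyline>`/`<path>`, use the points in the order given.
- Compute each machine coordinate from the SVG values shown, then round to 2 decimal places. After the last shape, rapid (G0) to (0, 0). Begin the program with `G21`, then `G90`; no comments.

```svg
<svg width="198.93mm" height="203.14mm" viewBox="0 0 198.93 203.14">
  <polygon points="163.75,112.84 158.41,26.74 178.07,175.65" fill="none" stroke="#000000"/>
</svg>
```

Since the viewBox matches the mm dimensions, user units are millimetres directly. The only transform is the Y-flip y_m = 203.14 − y_svg.

Shape 1 is a closed polygon drawn with `<polygon>`. Its stroke #000000 means engrave at S240, F2433. After flipping Y the toolpath is (163.75,90.30) → (158.41,176.40) → (178.07,27.49) → (163.75,90.30), returning to the start.

G21
G90
G0 X163.75 Y90.30
M3 S240
G1 X158.41 Y176.40 F2433
G1 X178.07 Y27.49
G1 X163.75 Y90.30
M5
G0 X0.00 Y0.00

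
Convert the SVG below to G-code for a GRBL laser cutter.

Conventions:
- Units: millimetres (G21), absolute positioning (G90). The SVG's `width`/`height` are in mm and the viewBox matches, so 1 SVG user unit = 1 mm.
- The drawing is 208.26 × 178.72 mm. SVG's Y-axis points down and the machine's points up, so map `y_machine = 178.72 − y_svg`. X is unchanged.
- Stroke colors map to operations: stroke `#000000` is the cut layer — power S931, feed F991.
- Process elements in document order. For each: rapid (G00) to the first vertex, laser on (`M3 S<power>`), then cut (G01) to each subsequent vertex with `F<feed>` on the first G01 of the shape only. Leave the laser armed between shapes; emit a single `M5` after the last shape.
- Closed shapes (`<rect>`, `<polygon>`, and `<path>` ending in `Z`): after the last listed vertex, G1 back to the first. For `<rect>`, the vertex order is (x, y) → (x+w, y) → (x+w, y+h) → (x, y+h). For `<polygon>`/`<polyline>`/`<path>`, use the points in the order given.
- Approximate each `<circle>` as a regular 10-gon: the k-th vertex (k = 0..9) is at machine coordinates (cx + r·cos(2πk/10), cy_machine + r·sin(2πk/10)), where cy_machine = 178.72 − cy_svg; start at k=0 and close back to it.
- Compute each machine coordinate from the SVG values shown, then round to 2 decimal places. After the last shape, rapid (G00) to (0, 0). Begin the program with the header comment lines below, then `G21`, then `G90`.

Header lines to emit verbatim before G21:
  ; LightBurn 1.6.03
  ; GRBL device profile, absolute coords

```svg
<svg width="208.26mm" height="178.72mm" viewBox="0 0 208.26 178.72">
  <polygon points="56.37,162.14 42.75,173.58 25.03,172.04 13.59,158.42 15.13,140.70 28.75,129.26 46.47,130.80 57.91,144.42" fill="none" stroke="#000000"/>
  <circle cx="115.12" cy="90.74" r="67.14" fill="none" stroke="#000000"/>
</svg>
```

1 u = 1 mm; y_m = 178.72 − y.

[1] `<polygon>` regular polygon, #000000→cut S931 F991: (56.37,16.58) → (42.75,5.14) → (25.03,6.68) → (13.59,20.30) → (15.13,38.02) → (28.75,49.46) → (46.47,47.92) → (57.91,34.30) → (56.37,16.58) (closed)

[2] `<circle>` circle, #000000→cut S931 F991: (182.26,87.98) → (169.44,127.44) → (135.87,151.83) → (94.37,151.83) → (60.80,127.44) → (47.98,87.98) → (60.80,48.52) → (94.37,24.13) → (135.87,24.13) → (169.44,48.52) → (182.26,87.98) (closed)

; LightBurn 1.6.03
; GRBL device profile, absolute coords
G21
G90
G00 X56.37 Y16.58
M3 S931
G01 X42.75 Y5.14 F991
G01 X25.03 Y6.68
G01 X13.59 Y20.30
G01 X15.13 Y38.02
G01 X28.75 Y49.46
G01 X46.47 Y47.92
G01 X57.91 Y34.30
G01 X56.37 Y16.58
G00 X182.26 Y87.98
M3 S931
G01 X169.44 Y127.44 F991
G01 X135.87 Y151.83
G01 X94.37 Y151.83
G01 X60.80 Y127.44
G01 X47.98 Y87.98
G01 X60.80 Y48.52
G01 X94.37 Y24.13
G01 X135.87 Y24.13
G01 X169.44 Y48.52
G01 X182.26 Y87.98
M5
G00 X0.00 Y0.00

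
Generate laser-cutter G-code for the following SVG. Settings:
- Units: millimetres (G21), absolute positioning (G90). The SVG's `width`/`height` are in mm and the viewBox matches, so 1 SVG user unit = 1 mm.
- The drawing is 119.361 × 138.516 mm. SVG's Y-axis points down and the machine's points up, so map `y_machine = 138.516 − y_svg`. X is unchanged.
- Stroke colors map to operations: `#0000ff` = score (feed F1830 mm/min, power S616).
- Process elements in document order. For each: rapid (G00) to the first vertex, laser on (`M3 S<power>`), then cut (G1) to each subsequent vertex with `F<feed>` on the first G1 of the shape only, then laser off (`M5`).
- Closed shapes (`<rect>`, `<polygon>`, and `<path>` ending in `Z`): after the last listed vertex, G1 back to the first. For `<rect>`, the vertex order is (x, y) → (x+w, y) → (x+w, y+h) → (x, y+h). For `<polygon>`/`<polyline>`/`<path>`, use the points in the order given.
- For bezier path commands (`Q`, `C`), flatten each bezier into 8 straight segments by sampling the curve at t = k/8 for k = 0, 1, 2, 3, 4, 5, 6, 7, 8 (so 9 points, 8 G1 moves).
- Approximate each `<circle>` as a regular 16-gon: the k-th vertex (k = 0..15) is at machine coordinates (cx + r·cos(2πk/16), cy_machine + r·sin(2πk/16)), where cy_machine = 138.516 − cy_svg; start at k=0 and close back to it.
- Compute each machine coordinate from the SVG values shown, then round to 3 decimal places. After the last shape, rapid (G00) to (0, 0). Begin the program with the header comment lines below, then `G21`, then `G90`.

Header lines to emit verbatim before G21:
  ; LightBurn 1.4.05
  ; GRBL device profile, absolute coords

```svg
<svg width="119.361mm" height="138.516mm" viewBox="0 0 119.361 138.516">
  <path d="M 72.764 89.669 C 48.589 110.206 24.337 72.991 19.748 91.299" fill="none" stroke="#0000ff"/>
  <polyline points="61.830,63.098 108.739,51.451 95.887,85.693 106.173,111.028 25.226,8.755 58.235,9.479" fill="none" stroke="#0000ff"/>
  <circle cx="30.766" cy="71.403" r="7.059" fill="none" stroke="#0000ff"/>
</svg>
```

viewBox `0 0 119.361 138.516` with mm width/height → 1 unit = 1 mm. Flip: y_m = 138.516 − y_svg.

**Shape 1** — `<path>` cubic bezier, stroke `#0000ff` → score (S616, F1830). Control points (SVG): P0=(72.764,89.669), P1=(48.589,110.206), P2=(24.337,72.991), P3=(19.748,91.299); sampled at t=k/8. Machine vertices: (72.764,48.847) → (63.733,43.632) → (54.927,42.503) → (46.576,44.134) → (38.911,47.196) → (32.165,50.363) → (26.568,52.307) → (22.352,51.701) → (19.748,47.217). Open path.

**Shape 2** — `<polyline>` open polyline, stroke `#0000ff` → score (S616, F1830). Machine vertices: (61.830,75.418) → (108.739,87.065) → (95.887,52.823) → (106.173,27.488) → (25.226,129.761) → (58.235,129.037). Open path.

**Shape 3** — `<circle>` circle, stroke `#0000ff` → score (S616, F1830). Machine vertices: (37.825,67.113) → (37.288,69.814) → (35.757,72.104) → (33.467,73.635) → (30.766,74.172) → (28.065,73.635) → (25.775,72.104) → (24.244,69.814) → (23.707,67.113) → (24.244,64.412) → (25.775,62.122) → (28.065,60.591) → (30.766,60.054) → (33.467,60.591) → (35.757,62.122) → (37.288,64.412) → (37.825,67.113). Closed: final G1 returns to the first vertex.

; LightBurn 1.4.05
; GRBL device profile, absolute coords
G21
G90
G00 X72.764 Y48.847
M3 S616
G1 X63.733 Y43.632 F1830
G1 X54.927 Y42.503
G1 X46.576 Y44.134
G1 X38.911 Y47.196
G1 X32.165 Y50.363
G1 X26.568 Y52.307
G1 X22.352 Y51.701
G1 X19.748 Y47.217
M5
G00 X61.830 Y75.418
M3 S616
G1 X108.739 Y87.065 F1830
G1 X95.887 Y52.823
G1 X106.173 Y27.488
G1 X25.226 Y129.761
G1 X58.235 Y129.037
M5
G00 X37.825 Y67.113
M3 S616
G1 X37.288 Y69.814 F1830
G1 X35.757 Y72.104
G1 X33.467 Y73.635
G1 X30.766 Y74.172
G1 X28.065 Y73.635
G1 X25.775 Y72.104
G1 X24.244 Y69.814
G1 X23.707 Y67.113
G1 X24.244 Y64.412
G1 X25.775 Y62.122
G1 X28.065 Y60.591
G1 X30.766 Y60.054
G1 X33.467 Y60.591
G1 X35.757 Y62.122
G1 X37.288 Y64.412
G1 X37.825 Y67.113
M5
G00 X0.000 Y0.000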